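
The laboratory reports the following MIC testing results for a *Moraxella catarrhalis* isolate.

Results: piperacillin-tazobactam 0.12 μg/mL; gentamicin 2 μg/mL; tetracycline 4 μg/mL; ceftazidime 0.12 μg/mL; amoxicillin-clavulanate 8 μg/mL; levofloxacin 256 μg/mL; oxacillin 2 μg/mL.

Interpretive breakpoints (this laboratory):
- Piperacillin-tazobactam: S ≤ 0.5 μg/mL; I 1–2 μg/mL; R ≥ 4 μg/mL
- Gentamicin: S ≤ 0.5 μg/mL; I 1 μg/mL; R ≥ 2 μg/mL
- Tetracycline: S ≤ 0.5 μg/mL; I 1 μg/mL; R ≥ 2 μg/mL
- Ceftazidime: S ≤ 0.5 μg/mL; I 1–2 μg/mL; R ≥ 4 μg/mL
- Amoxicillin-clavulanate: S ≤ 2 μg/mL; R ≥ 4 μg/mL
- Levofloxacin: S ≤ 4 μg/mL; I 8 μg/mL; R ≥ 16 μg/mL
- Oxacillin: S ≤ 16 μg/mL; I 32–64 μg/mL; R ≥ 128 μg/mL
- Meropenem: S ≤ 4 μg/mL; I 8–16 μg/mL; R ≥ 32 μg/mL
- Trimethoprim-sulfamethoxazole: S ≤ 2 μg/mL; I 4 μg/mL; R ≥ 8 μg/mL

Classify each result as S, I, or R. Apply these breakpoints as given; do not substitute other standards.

S, R, R, S, R, R, S

Piperacillin-tazobactam: 0.12 μg/mL is ≤ 0.5 μg/mL — S
Gentamicin: 2 μg/mL is ≥ 2 μg/mL — resistant
Tetracycline: 4 μg/mL is ≥ 2 μg/mL — resistant
Ceftazidime: 0.12 μg/mL is ≤ 0.5 μg/mL → Susceptible
Amoxicillin-clavulanate (8 μg/mL) ≥ 4 μg/mL — resistant
Levofloxacin (256 μg/mL) ≥ 16 μg/mL ⇒ Resistant
Oxacillin: 2 μg/mL is ≤ 16 μg/mL → Susceptible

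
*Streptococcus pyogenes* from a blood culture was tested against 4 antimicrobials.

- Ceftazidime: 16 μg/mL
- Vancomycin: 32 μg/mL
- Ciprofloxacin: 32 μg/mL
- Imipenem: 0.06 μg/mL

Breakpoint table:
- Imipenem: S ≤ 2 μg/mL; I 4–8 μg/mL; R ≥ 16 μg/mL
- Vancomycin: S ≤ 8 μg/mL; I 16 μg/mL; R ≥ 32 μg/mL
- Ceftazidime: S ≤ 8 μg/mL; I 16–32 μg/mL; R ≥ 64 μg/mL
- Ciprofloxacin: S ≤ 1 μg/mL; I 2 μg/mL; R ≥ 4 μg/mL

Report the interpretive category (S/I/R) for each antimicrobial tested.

Ceftazidime: 16 μg/mL is in 16–32 μg/mL → I
Vancomycin (32 μg/mL) ≥ 32 μg/mL ⇒ R
Ciprofloxacin: 32 μg/mL is ≥ 4 μg/mL — Resistant
Imipenem (0.06 μg/mL) ≤ 2 μg/mL — Susceptible

I, R, R, S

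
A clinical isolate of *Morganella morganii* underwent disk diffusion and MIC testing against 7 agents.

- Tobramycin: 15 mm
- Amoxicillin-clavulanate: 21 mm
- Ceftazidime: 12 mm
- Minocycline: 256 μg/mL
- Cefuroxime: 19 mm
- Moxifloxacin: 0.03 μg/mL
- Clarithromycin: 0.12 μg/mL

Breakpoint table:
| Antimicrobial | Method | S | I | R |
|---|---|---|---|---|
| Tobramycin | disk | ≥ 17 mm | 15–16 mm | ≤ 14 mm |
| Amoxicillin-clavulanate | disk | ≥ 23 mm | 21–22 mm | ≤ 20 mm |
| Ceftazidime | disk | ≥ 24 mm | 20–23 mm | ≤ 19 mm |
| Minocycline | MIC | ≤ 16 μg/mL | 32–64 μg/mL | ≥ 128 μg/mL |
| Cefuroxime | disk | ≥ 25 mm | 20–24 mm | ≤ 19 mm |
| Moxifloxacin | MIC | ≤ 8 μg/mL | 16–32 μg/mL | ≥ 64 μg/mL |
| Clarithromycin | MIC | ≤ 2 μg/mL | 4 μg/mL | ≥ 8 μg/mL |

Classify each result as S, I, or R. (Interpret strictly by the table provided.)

Tobramycin 15 mm: in 15–16 mm — Intermediate
Amoxicillin-clavulanate: 21 mm is in 21–22 mm → Intermediate
Ceftazidime 12 mm: ≤ 19 mm ⇒ R
Minocycline (256 μg/mL) ≥ 128 μg/mL ⇒ Resistant
Cefuroxime: 19 mm is ≤ 19 mm ⇒ Resistant
Moxifloxacin (0.03 μg/mL) ≤ 8 μg/mL — Susceptible
Clarithromycin 0.12 μg/mL: ≤ 2 μg/mL — susceptible

I, I, R, R, R, S, S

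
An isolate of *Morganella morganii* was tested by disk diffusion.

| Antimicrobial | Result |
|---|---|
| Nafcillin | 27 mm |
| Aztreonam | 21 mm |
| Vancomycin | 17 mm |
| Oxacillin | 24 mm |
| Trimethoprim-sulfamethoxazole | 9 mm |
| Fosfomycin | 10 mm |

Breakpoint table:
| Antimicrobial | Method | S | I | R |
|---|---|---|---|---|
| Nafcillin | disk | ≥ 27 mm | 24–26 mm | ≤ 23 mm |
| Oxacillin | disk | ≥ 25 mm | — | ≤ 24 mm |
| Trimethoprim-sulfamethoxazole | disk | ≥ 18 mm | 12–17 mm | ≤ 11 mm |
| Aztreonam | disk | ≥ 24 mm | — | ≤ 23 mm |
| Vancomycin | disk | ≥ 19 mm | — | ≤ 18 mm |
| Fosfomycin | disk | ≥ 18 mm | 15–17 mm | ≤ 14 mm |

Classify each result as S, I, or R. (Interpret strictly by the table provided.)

S, R, R, R, R, R

Nafcillin (27 mm) ≥ 27 mm ⇒ susceptible
Aztreonam 21 mm: ≤ 23 mm — R
Vancomycin (17 mm) ≤ 18 mm — R
Oxacillin: 24 mm is ≤ 24 mm ⇒ Resistant
Trimethoprim-sulfamethoxazole 9 mm: ≤ 11 mm → R
Fosfomycin (10 mm) ≤ 14 mm — resistant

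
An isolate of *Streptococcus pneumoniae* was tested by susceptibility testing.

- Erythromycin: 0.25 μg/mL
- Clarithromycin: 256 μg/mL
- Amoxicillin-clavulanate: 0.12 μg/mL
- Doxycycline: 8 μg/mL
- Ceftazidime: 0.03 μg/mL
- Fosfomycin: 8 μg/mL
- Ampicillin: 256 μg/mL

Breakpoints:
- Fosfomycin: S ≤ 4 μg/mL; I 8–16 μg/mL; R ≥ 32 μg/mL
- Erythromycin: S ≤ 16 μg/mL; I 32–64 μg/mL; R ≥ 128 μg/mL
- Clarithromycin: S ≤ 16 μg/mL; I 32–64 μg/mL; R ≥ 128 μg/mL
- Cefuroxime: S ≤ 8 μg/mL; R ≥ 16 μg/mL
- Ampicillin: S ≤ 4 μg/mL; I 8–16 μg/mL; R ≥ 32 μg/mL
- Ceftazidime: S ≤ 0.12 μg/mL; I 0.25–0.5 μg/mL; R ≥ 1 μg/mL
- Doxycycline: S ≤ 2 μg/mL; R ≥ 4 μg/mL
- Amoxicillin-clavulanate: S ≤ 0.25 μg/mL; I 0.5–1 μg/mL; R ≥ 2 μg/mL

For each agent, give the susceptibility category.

Erythromycin: 0.25 μg/mL is ≤ 16 μg/mL → susceptible
Clarithromycin (256 μg/mL) ≥ 128 μg/mL → resistant
Amoxicillin-clavulanate: 0.12 μg/mL is ≤ 0.25 μg/mL → Susceptible
Doxycycline (8 μg/mL) ≥ 4 μg/mL → R
Ceftazidime (0.03 μg/mL) ≤ 0.12 μg/mL — S
Fosfomycin: 8 μg/mL is in 8–16 μg/mL ⇒ intermediate
Ampicillin: 256 μg/mL is ≥ 32 μg/mL ⇒ resistant

S, R, S, R, S, I, R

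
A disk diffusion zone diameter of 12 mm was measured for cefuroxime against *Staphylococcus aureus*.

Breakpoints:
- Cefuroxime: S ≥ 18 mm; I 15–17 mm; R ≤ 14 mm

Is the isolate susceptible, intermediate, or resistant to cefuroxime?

Cefuroxime (12 mm) ≤ 14 mm ⇒ Resistant

R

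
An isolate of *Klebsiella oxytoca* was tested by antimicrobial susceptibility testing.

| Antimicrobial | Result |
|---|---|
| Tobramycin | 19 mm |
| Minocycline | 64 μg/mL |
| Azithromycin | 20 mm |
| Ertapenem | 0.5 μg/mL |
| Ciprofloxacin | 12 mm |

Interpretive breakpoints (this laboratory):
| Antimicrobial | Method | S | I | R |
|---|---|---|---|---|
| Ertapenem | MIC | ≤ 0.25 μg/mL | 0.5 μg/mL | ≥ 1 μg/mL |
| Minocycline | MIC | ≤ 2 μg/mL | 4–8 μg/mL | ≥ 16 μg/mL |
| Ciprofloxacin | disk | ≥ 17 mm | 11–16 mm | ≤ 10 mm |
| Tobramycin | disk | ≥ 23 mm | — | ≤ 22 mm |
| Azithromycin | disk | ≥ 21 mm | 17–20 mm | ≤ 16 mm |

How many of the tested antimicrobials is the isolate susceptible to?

Tobramycin (19 mm) ≤ 22 mm → R
Minocycline (64 μg/mL) ≥ 16 μg/mL ⇒ Resistant
Azithromycin 20 mm: in 17–20 mm ⇒ I
Ertapenem (0.5 μg/mL) = 0.5 μg/mL ⇒ Intermediate
Ciprofloxacin 12 mm: in 11–16 mm — I
Susceptible: 0

0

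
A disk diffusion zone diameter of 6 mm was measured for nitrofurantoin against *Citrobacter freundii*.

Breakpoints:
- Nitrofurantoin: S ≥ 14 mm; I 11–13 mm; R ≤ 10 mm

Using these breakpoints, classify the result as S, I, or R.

Resistant

Nitrofurantoin: 6 mm is ≤ 10 mm — R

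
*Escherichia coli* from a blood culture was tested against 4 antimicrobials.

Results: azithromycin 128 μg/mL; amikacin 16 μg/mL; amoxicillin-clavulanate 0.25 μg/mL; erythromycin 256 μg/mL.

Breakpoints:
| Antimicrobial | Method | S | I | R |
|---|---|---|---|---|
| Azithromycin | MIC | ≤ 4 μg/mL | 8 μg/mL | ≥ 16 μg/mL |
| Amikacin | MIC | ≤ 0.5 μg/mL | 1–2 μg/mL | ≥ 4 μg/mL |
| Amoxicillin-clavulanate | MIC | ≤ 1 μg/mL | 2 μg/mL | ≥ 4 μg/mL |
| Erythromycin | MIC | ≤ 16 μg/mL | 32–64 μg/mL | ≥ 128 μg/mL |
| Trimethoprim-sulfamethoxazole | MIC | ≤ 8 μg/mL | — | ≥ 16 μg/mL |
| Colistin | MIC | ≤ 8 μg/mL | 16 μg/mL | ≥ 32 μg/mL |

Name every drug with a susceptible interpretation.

amoxicillin-clavulanate

Azithromycin (128 μg/mL) ≥ 16 μg/mL ⇒ R
Amikacin 16 μg/mL: ≥ 4 μg/mL ⇒ resistant
Amoxicillin-clavulanate: 0.25 μg/mL is ≤ 1 μg/mL → Susceptible
Erythromycin (256 μg/mL) ≥ 128 μg/mL → resistant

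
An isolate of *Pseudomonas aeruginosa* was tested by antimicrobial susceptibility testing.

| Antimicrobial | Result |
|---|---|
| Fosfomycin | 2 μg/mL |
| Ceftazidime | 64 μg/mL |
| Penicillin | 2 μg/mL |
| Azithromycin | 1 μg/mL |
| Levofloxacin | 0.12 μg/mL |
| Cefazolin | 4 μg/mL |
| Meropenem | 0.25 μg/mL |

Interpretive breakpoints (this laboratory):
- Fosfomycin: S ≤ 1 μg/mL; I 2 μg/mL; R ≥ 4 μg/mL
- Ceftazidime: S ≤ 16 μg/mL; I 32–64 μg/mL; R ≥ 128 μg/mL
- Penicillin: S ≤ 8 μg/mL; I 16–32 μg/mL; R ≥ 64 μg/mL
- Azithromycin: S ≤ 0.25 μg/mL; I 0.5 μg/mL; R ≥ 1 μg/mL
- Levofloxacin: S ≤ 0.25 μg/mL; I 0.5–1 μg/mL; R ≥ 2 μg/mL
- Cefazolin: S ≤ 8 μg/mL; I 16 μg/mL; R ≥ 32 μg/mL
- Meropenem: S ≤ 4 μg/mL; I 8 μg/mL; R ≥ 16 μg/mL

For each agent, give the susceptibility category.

I, I, S, R, S, S, S

Fosfomycin (2 μg/mL) = 2 μg/mL → I
Ceftazidime (64 μg/mL) in 32–64 μg/mL → Intermediate
Penicillin (2 μg/mL) ≤ 8 μg/mL — S
Azithromycin: 1 μg/mL is ≥ 1 μg/mL → Resistant
Levofloxacin (0.12 μg/mL) ≤ 0.25 μg/mL → Susceptible
Cefazolin 4 μg/mL: ≤ 8 μg/mL ⇒ Susceptible
Meropenem: 0.25 μg/mL is ≤ 4 μg/mL ⇒ susceptible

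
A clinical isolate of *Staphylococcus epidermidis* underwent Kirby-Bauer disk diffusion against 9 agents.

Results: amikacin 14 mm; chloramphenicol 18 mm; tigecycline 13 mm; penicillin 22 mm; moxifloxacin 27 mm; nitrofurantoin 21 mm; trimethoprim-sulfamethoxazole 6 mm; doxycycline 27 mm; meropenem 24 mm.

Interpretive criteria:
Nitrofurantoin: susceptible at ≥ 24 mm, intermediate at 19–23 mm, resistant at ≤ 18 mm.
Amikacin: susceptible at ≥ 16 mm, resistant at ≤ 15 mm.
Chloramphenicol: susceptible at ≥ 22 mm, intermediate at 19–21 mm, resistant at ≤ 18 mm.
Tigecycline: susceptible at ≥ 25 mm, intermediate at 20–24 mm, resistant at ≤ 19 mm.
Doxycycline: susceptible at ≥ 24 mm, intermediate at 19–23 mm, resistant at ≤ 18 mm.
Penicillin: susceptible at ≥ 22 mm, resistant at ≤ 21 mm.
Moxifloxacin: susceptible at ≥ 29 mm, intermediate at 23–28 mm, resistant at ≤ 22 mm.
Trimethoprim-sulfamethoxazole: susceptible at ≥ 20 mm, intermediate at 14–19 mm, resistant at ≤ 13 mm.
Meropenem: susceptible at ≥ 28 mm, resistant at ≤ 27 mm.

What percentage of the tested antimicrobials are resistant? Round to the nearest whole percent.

Amikacin (14 mm) ≤ 15 mm ⇒ R
Chloramphenicol 18 mm: ≤ 18 mm — Resistant
Tigecycline (13 mm) ≤ 19 mm ⇒ resistant
Penicillin 22 mm: ≥ 22 mm → Susceptible
Moxifloxacin: 27 mm is in 23–28 mm — intermediate
Nitrofurantoin 21 mm: in 19–23 mm → I
Trimethoprim-sulfamethoxazole: 6 mm is ≤ 13 mm — resistant
Doxycycline: 27 mm is ≥ 24 mm ⇒ susceptible
Meropenem 24 mm: ≤ 27 mm ⇒ R
Resistant: 5/9

56%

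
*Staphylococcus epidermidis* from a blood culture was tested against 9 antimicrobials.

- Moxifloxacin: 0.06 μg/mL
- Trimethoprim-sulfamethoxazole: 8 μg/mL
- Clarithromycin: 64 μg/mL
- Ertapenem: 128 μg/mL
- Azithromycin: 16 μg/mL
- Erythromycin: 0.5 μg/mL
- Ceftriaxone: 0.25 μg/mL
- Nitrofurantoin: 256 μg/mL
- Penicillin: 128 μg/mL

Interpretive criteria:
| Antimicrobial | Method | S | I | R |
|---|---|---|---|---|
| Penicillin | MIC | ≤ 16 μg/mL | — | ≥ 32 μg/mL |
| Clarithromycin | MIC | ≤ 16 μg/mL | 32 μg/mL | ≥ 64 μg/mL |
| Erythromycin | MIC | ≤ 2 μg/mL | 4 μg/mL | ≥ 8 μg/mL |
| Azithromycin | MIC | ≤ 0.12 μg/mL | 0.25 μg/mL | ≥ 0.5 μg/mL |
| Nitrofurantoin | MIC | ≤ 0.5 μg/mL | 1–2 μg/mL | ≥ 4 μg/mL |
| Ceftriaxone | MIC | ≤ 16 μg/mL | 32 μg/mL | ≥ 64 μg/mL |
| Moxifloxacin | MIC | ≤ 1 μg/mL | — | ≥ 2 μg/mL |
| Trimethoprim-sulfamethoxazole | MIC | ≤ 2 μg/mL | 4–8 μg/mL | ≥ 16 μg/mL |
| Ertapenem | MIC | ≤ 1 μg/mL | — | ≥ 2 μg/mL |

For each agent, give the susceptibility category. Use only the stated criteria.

S, I, R, R, R, S, S, R, R

Moxifloxacin: 0.06 μg/mL is ≤ 1 μg/mL — S
Trimethoprim-sulfamethoxazole 8 μg/mL: in 4–8 μg/mL ⇒ intermediate
Clarithromycin (64 μg/mL) ≥ 64 μg/mL ⇒ Resistant
Ertapenem (128 μg/mL) ≥ 2 μg/mL → Resistant
Azithromycin (16 μg/mL) ≥ 0.5 μg/mL — resistant
Erythromycin 0.5 μg/mL: ≤ 2 μg/mL ⇒ Susceptible
Ceftriaxone (0.25 μg/mL) ≤ 16 μg/mL — susceptible
Nitrofurantoin: 256 μg/mL is ≥ 4 μg/mL — resistant
Penicillin (128 μg/mL) ≥ 32 μg/mL — Resistant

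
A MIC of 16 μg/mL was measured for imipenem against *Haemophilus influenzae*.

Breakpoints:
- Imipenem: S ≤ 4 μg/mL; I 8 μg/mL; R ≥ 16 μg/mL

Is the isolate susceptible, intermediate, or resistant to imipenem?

Imipenem 16 μg/mL: ≥ 16 μg/mL → resistant

R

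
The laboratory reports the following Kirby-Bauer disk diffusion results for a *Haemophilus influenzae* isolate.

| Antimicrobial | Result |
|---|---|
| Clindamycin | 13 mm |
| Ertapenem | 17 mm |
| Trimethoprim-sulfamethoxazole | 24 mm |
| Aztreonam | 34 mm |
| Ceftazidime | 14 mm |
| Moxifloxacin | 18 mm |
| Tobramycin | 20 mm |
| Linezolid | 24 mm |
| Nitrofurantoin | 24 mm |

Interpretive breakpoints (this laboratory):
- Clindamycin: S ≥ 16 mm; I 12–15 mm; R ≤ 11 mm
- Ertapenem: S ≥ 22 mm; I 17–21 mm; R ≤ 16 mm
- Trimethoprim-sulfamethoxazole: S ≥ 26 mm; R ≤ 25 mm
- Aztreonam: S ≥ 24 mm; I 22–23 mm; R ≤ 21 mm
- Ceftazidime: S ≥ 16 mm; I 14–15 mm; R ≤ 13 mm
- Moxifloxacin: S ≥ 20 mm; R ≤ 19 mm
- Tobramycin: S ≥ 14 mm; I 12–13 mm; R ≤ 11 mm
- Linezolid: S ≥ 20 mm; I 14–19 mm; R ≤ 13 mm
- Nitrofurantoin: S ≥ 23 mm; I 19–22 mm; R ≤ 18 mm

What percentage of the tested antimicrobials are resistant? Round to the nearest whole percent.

Clindamycin: 13 mm is in 12–15 mm — I
Ertapenem: 17 mm is in 17–21 mm → I
Trimethoprim-sulfamethoxazole (24 mm) ≤ 25 mm — Resistant
Aztreonam 34 mm: ≥ 24 mm — S
Ceftazidime: 14 mm is in 14–15 mm ⇒ Intermediate
Moxifloxacin 18 mm: ≤ 19 mm → Resistant
Tobramycin (20 mm) ≥ 14 mm — Susceptible
Linezolid 24 mm: ≥ 20 mm → S
Nitrofurantoin: 24 mm is ≥ 23 mm ⇒ susceptible
Resistant: 2/9

22%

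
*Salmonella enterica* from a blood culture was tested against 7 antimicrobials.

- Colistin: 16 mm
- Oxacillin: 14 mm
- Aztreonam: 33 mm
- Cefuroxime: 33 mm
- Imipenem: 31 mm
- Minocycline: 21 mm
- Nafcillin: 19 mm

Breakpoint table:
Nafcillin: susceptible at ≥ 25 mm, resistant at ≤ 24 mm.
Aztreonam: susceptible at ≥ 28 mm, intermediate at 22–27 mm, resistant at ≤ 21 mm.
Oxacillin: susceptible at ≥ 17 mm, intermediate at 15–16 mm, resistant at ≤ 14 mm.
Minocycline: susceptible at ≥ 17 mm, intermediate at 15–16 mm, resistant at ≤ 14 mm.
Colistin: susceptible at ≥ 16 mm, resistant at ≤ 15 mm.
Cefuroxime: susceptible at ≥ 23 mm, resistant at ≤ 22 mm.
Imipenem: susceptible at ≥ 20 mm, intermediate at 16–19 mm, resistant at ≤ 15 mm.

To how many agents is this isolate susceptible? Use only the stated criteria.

Colistin: 16 mm is ≥ 16 mm → susceptible
Oxacillin 14 mm: ≤ 14 mm → Resistant
Aztreonam 33 mm: ≥ 28 mm — susceptible
Cefuroxime: 33 mm is ≥ 23 mm → Susceptible
Imipenem 31 mm: ≥ 20 mm — Susceptible
Minocycline: 21 mm is ≥ 17 mm — S
Nafcillin: 19 mm is ≤ 24 mm — Resistant
Susceptible: 5

5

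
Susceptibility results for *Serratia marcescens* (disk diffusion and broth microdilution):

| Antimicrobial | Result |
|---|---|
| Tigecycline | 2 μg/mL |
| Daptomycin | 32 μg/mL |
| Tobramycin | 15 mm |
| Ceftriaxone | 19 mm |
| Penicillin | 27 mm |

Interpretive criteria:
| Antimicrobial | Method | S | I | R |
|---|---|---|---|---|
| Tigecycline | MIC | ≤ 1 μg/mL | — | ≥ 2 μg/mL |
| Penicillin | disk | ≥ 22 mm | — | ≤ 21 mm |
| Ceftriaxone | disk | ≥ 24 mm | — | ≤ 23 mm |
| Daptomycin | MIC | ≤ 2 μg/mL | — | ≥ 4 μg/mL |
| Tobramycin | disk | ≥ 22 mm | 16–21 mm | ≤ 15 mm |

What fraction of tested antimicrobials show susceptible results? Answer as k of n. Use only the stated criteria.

Tigecycline: 2 μg/mL is ≥ 2 μg/mL → resistant
Daptomycin 32 μg/mL: ≥ 4 μg/mL ⇒ R
Tobramycin (15 mm) ≤ 15 mm — R
Ceftriaxone (19 mm) ≤ 23 mm → R
Penicillin 27 mm: ≥ 22 mm — Susceptible
Susceptible: 1/5

1 of 5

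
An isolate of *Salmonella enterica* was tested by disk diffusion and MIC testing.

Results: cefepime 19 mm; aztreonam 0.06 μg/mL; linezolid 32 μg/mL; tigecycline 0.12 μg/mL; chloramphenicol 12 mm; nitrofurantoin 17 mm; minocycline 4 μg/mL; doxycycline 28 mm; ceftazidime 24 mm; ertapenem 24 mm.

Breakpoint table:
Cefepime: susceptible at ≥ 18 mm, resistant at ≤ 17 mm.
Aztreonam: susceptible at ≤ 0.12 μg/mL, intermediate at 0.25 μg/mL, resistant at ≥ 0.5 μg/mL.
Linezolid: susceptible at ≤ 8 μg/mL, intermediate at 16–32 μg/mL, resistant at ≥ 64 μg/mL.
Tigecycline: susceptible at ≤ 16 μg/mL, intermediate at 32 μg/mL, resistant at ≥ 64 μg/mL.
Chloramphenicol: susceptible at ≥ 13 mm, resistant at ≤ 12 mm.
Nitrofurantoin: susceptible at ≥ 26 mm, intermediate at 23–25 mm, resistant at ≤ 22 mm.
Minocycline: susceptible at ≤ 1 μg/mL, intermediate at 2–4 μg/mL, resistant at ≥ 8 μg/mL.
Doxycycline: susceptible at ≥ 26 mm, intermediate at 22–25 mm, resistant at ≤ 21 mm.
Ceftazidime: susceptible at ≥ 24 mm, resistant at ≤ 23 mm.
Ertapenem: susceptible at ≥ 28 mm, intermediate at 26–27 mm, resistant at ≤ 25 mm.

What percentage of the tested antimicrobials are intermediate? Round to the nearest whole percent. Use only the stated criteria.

Cefepime (19 mm) ≥ 18 mm — S
Aztreonam 0.06 μg/mL: ≤ 0.12 μg/mL → Susceptible
Linezolid 32 μg/mL: in 16–32 μg/mL → Intermediate
Tigecycline: 0.12 μg/mL is ≤ 16 μg/mL ⇒ Susceptible
Chloramphenicol (12 mm) ≤ 12 mm ⇒ Resistant
Nitrofurantoin (17 mm) ≤ 22 mm ⇒ Resistant
Minocycline 4 μg/mL: in 2–4 μg/mL → I
Doxycycline (28 mm) ≥ 26 mm → S
Ceftazidime 24 mm: ≥ 24 mm — susceptible
Ertapenem: 24 mm is ≤ 25 mm — resistant
Intermediate: 2/10

20%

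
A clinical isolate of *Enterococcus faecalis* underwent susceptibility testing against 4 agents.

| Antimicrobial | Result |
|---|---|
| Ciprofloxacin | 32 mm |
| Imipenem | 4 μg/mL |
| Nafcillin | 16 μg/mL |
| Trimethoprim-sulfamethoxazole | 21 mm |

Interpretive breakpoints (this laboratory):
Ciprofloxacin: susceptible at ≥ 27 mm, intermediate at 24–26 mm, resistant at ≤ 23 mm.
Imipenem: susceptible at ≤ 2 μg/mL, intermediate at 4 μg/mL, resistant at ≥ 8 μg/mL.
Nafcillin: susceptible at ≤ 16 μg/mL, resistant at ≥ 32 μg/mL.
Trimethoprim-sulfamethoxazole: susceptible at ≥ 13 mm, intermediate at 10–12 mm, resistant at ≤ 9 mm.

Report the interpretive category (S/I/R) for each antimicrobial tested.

Ciprofloxacin 32 mm: ≥ 27 mm → Susceptible
Imipenem: 4 μg/mL is = 4 μg/mL — intermediate
Nafcillin: 16 μg/mL is ≤ 16 μg/mL → susceptible
Trimethoprim-sulfamethoxazole 21 mm: ≥ 13 mm ⇒ Susceptible

S, I, S, S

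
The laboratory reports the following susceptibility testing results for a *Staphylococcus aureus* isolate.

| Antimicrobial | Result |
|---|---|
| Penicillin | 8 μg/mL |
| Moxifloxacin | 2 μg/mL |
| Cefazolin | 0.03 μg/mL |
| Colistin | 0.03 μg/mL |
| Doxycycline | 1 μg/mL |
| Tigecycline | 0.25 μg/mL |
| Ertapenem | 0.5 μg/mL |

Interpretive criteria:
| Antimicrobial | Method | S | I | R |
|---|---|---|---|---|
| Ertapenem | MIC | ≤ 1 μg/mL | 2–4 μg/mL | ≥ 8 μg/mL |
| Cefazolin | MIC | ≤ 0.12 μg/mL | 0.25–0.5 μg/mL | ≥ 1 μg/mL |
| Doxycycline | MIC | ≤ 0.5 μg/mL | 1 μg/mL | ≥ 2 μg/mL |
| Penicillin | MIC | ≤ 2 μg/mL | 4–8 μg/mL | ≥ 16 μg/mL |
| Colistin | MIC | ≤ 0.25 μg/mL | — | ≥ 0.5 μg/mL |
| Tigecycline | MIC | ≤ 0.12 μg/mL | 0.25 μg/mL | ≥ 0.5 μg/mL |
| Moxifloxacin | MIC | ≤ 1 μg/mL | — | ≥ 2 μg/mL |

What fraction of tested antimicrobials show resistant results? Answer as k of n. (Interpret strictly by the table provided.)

1 of 7

Penicillin: 8 μg/mL is in 4–8 μg/mL → intermediate
Moxifloxacin (2 μg/mL) ≥ 2 μg/mL ⇒ resistant
Cefazolin (0.03 μg/mL) ≤ 0.12 μg/mL → S
Colistin (0.03 μg/mL) ≤ 0.25 μg/mL → S
Doxycycline 1 μg/mL: = 1 μg/mL ⇒ Intermediate
Tigecycline 0.25 μg/mL: = 0.25 μg/mL ⇒ I
Ertapenem 0.5 μg/mL: ≤ 1 μg/mL → susceptible
Resistant: 1/7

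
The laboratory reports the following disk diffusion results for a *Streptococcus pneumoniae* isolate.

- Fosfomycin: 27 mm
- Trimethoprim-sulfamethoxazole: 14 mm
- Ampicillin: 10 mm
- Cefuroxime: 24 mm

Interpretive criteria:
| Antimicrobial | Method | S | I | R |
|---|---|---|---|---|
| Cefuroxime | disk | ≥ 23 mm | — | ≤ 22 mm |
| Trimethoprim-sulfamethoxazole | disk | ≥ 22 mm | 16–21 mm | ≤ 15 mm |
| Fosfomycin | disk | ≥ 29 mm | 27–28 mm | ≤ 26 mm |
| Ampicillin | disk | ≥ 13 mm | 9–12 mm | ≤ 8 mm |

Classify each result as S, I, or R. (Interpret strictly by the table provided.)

I, R, I, S

Fosfomycin (27 mm) in 27–28 mm ⇒ intermediate
Trimethoprim-sulfamethoxazole: 14 mm is ≤ 15 mm ⇒ Resistant
Ampicillin (10 mm) in 9–12 mm — intermediate
Cefuroxime (24 mm) ≥ 23 mm → Susceptible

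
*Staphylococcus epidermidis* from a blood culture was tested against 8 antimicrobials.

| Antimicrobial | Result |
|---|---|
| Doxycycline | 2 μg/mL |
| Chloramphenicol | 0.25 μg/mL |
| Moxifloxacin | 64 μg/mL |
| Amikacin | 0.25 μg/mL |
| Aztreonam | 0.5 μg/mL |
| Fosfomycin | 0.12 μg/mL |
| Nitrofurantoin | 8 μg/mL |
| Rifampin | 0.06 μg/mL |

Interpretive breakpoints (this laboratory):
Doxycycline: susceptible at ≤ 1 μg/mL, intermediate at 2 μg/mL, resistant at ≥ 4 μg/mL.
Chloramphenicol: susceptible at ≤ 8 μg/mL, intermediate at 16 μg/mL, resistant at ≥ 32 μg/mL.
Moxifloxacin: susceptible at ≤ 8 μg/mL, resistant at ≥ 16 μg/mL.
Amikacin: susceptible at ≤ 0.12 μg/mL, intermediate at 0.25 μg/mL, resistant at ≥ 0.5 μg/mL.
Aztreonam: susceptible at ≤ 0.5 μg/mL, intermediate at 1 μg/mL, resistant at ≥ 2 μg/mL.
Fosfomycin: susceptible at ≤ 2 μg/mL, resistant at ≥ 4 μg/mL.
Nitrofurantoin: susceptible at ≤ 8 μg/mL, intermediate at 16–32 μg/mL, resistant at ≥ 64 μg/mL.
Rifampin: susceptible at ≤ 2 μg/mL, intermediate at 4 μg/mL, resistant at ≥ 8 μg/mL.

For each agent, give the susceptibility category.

Doxycycline (2 μg/mL) = 2 μg/mL ⇒ Intermediate
Chloramphenicol 0.25 μg/mL: ≤ 8 μg/mL → S
Moxifloxacin: 64 μg/mL is ≥ 16 μg/mL ⇒ resistant
Amikacin 0.25 μg/mL: = 0.25 μg/mL → I
Aztreonam (0.5 μg/mL) ≤ 0.5 μg/mL → susceptible
Fosfomycin (0.12 μg/mL) ≤ 2 μg/mL → Susceptible
Nitrofurantoin (8 μg/mL) ≤ 8 μg/mL ⇒ S
Rifampin 0.06 μg/mL: ≤ 2 μg/mL ⇒ susceptible

I, S, R, I, S, S, S, S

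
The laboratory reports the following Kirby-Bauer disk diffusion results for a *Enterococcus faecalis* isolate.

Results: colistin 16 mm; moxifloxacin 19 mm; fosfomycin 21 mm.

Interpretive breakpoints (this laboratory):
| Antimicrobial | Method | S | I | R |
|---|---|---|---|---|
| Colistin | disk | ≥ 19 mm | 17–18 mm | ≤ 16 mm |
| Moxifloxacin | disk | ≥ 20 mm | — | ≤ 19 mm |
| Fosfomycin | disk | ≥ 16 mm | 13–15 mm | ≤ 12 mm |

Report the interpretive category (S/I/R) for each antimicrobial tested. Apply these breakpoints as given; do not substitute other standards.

R, R, S

Colistin (16 mm) ≤ 16 mm ⇒ resistant
Moxifloxacin: 19 mm is ≤ 19 mm ⇒ resistant
Fosfomycin: 21 mm is ≥ 16 mm ⇒ Susceptible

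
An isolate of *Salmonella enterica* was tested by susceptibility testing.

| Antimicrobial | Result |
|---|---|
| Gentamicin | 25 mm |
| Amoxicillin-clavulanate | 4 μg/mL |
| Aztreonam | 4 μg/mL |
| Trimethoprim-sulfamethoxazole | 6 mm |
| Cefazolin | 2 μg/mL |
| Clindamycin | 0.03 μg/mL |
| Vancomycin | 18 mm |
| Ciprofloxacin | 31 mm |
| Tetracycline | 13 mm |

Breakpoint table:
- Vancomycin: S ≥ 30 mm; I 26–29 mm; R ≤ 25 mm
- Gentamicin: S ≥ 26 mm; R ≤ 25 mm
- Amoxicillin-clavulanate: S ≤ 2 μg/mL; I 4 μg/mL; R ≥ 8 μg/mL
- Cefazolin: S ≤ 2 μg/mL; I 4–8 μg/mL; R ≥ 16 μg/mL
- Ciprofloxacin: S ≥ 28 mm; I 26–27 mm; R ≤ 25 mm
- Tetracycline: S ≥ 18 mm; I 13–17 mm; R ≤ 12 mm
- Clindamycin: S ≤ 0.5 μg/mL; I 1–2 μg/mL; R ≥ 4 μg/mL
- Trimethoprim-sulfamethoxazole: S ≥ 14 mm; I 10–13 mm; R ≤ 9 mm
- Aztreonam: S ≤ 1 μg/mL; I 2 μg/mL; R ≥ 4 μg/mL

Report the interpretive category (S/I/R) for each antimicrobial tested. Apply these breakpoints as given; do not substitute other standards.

R, I, R, R, S, S, R, S, I

Gentamicin: 25 mm is ≤ 25 mm → R
Amoxicillin-clavulanate: 4 μg/mL is = 4 μg/mL ⇒ I
Aztreonam: 4 μg/mL is ≥ 4 μg/mL ⇒ resistant
Trimethoprim-sulfamethoxazole (6 mm) ≤ 9 mm ⇒ resistant
Cefazolin (2 μg/mL) ≤ 2 μg/mL ⇒ Susceptible
Clindamycin (0.03 μg/mL) ≤ 0.5 μg/mL ⇒ S
Vancomycin 18 mm: ≤ 25 mm → R
Ciprofloxacin: 31 mm is ≥ 28 mm ⇒ susceptible
Tetracycline 13 mm: in 13–17 mm → Intermediate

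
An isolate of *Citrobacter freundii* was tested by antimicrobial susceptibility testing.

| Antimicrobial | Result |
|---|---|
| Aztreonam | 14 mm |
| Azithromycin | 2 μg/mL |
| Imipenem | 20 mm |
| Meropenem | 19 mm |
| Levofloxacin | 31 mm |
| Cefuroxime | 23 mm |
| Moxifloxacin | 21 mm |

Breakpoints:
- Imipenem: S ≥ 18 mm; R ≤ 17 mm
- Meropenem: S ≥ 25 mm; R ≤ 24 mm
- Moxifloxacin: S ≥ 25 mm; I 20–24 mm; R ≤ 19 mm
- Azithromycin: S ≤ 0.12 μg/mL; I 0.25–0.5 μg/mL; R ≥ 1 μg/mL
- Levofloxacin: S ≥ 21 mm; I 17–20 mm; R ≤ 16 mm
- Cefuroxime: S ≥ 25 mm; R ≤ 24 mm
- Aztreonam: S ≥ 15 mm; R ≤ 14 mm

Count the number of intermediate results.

Aztreonam: 14 mm is ≤ 14 mm → Resistant
Azithromycin: 2 μg/mL is ≥ 1 μg/mL → resistant
Imipenem (20 mm) ≥ 18 mm → Susceptible
Meropenem: 19 mm is ≤ 24 mm → Resistant
Levofloxacin: 31 mm is ≥ 21 mm → Susceptible
Cefuroxime 23 mm: ≤ 24 mm → Resistant
Moxifloxacin: 21 mm is in 20–24 mm — Intermediate
Intermediate: 1

1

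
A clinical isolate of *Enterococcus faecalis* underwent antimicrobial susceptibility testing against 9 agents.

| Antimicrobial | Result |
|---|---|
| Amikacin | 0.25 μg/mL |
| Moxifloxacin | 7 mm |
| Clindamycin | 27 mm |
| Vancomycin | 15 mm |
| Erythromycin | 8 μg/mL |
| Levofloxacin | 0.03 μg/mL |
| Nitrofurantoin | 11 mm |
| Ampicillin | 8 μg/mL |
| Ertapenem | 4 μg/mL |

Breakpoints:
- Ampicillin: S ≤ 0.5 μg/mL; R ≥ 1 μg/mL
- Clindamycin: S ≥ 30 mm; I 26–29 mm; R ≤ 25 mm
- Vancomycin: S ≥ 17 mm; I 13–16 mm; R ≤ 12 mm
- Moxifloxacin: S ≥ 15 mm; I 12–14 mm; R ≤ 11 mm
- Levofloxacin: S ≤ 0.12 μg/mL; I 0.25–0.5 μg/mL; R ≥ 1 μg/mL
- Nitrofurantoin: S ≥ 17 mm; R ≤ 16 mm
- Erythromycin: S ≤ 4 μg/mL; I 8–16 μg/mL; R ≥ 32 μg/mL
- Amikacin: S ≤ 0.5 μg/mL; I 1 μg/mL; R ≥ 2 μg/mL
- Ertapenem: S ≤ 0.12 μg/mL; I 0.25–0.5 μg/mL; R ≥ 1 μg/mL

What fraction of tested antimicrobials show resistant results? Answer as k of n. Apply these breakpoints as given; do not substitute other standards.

Amikacin 0.25 μg/mL: ≤ 0.5 μg/mL ⇒ susceptible
Moxifloxacin: 7 mm is ≤ 11 mm — resistant
Clindamycin: 27 mm is in 26–29 mm — I
Vancomycin (15 mm) in 13–16 mm — I
Erythromycin 8 μg/mL: in 8–16 μg/mL — Intermediate
Levofloxacin 0.03 μg/mL: ≤ 0.12 μg/mL — susceptible
Nitrofurantoin: 11 mm is ≤ 16 mm — resistant
Ampicillin: 8 μg/mL is ≥ 1 μg/mL ⇒ R
Ertapenem (4 μg/mL) ≥ 1 μg/mL — resistant
Resistant: 4/9

4 of 9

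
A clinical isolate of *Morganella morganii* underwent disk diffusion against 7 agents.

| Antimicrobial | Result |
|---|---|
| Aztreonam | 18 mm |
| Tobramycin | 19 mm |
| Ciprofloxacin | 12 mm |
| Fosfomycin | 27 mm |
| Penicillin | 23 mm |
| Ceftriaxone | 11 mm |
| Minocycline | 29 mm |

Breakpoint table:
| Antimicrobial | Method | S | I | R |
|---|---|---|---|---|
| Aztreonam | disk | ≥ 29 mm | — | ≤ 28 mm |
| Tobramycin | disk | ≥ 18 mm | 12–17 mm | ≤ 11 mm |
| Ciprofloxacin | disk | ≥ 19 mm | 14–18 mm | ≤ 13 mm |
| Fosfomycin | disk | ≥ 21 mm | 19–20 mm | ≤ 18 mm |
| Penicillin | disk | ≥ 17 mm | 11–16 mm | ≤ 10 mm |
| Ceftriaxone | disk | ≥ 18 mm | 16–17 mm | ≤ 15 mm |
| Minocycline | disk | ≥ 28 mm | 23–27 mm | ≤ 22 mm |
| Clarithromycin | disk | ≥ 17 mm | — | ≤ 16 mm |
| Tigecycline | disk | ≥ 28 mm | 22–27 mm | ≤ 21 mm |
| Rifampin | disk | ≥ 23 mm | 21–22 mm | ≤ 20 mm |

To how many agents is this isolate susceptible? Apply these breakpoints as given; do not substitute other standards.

4

Aztreonam: 18 mm is ≤ 28 mm → Resistant
Tobramycin 19 mm: ≥ 18 mm → Susceptible
Ciprofloxacin 12 mm: ≤ 13 mm → Resistant
Fosfomycin: 27 mm is ≥ 21 mm — S
Penicillin: 23 mm is ≥ 17 mm → susceptible
Ceftriaxone 11 mm: ≤ 15 mm → R
Minocycline 29 mm: ≥ 28 mm ⇒ susceptible
Susceptible: 4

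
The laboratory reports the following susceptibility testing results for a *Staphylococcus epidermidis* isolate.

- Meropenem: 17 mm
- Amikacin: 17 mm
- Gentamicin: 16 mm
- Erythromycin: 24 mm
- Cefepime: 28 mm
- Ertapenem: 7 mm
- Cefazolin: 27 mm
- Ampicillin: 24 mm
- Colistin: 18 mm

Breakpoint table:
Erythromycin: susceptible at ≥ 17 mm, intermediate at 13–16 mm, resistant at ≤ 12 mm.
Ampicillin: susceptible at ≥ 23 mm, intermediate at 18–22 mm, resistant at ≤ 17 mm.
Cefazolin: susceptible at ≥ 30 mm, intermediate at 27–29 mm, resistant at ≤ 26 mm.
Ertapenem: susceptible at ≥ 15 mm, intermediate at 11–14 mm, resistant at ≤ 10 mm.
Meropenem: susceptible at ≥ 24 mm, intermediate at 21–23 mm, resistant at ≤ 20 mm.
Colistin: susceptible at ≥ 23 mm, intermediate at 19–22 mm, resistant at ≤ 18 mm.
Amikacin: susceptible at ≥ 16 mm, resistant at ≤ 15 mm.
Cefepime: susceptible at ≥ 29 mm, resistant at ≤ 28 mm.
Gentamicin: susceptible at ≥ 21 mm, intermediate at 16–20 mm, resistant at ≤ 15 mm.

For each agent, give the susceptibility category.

R, S, I, S, R, R, I, S, R

Meropenem (17 mm) ≤ 20 mm — R
Amikacin (17 mm) ≥ 16 mm — susceptible
Gentamicin 16 mm: in 16–20 mm ⇒ I
Erythromycin: 24 mm is ≥ 17 mm — Susceptible
Cefepime 28 mm: ≤ 28 mm — resistant
Ertapenem 7 mm: ≤ 10 mm → resistant
Cefazolin: 27 mm is in 27–29 mm → Intermediate
Ampicillin (24 mm) ≥ 23 mm ⇒ Susceptible
Colistin: 18 mm is ≤ 18 mm → Resistant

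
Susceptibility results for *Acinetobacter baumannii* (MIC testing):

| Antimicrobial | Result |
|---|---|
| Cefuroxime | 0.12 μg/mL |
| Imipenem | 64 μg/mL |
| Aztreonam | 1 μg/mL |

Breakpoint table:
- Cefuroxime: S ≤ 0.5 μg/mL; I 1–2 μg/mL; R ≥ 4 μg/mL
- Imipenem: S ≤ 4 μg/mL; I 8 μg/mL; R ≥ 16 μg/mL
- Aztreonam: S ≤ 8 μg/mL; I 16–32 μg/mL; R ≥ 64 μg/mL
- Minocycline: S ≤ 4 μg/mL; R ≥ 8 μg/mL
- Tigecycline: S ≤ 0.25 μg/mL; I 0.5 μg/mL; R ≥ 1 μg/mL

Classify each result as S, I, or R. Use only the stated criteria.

Cefuroxime 0.12 μg/mL: ≤ 0.5 μg/mL → susceptible
Imipenem 64 μg/mL: ≥ 16 μg/mL → R
Aztreonam (1 μg/mL) ≤ 8 μg/mL ⇒ Susceptible

S, R, S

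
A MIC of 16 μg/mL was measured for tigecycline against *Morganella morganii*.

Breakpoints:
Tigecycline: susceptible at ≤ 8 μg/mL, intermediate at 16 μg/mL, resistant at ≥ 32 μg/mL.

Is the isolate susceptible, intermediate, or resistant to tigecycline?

Tigecycline: 16 μg/mL is = 16 μg/mL — Intermediate

I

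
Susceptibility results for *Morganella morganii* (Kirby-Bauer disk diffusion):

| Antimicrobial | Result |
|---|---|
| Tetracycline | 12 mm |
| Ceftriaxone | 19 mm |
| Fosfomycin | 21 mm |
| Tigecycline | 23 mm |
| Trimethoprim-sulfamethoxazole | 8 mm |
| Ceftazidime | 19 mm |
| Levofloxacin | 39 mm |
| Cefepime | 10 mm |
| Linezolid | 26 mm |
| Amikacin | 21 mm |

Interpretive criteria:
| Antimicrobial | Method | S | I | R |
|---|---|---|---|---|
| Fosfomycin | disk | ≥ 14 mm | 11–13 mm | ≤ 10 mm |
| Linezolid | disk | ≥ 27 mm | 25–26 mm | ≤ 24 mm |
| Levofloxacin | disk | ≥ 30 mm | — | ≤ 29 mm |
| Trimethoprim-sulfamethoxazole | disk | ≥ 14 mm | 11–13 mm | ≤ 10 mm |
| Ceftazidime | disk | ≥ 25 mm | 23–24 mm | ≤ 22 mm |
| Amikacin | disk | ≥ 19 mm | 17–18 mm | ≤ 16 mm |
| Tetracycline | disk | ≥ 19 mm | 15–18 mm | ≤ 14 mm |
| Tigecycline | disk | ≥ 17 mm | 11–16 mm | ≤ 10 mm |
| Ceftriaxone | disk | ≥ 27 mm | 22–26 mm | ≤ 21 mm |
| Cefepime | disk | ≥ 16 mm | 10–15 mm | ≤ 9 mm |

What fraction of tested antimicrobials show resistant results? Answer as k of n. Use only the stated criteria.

Tetracycline (12 mm) ≤ 14 mm ⇒ R
Ceftriaxone: 19 mm is ≤ 21 mm → Resistant
Fosfomycin (21 mm) ≥ 14 mm — Susceptible
Tigecycline: 23 mm is ≥ 17 mm ⇒ Susceptible
Trimethoprim-sulfamethoxazole 8 mm: ≤ 10 mm → Resistant
Ceftazidime 19 mm: ≤ 22 mm ⇒ Resistant
Levofloxacin 39 mm: ≥ 30 mm → S
Cefepime 10 mm: in 10–15 mm — I
Linezolid: 26 mm is in 25–26 mm ⇒ Intermediate
Amikacin: 21 mm is ≥ 19 mm → susceptible
Resistant: 4/10

4 of 10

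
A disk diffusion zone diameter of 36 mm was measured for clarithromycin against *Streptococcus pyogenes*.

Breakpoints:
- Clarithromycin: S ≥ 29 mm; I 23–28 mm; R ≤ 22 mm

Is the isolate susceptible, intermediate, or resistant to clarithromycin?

Clarithromycin: 36 mm is ≥ 29 mm — S

Susceptible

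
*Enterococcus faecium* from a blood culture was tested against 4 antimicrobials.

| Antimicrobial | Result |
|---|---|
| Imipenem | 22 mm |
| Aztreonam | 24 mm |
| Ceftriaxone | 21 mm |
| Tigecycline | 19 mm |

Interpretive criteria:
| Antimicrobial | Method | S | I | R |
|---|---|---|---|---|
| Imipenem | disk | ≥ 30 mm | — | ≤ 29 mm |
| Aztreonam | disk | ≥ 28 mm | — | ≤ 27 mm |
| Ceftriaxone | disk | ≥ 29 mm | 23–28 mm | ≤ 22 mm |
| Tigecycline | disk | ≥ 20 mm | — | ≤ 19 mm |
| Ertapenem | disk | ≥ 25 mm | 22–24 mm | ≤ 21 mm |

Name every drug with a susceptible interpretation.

Imipenem (22 mm) ≤ 29 mm → R
Aztreonam 24 mm: ≤ 27 mm → Resistant
Ceftriaxone 21 mm: ≤ 22 mm → R
Tigecycline: 19 mm is ≤ 19 mm ⇒ resistant

none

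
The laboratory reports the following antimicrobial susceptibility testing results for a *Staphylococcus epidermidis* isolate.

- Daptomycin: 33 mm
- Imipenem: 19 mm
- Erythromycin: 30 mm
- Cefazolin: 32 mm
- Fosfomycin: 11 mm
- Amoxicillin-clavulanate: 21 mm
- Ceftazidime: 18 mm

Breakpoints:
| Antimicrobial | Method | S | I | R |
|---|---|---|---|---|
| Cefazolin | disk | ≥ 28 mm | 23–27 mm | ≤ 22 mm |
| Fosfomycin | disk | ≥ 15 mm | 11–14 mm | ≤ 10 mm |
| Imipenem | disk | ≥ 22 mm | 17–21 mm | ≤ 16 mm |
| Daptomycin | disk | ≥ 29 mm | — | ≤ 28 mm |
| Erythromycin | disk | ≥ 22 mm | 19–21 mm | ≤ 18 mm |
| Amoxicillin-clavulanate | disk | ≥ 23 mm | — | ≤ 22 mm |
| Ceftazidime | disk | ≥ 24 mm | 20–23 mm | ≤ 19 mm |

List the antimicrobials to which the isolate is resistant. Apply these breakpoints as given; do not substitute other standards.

amoxicillin-clavulanate, ceftazidime

Daptomycin (33 mm) ≥ 29 mm ⇒ Susceptible
Imipenem (19 mm) in 17–21 mm ⇒ Intermediate
Erythromycin 30 mm: ≥ 22 mm ⇒ susceptible
Cefazolin 32 mm: ≥ 28 mm ⇒ Susceptible
Fosfomycin 11 mm: in 11–14 mm — I
Amoxicillin-clavulanate (21 mm) ≤ 22 mm → Resistant
Ceftazidime 18 mm: ≤ 19 mm ⇒ resistant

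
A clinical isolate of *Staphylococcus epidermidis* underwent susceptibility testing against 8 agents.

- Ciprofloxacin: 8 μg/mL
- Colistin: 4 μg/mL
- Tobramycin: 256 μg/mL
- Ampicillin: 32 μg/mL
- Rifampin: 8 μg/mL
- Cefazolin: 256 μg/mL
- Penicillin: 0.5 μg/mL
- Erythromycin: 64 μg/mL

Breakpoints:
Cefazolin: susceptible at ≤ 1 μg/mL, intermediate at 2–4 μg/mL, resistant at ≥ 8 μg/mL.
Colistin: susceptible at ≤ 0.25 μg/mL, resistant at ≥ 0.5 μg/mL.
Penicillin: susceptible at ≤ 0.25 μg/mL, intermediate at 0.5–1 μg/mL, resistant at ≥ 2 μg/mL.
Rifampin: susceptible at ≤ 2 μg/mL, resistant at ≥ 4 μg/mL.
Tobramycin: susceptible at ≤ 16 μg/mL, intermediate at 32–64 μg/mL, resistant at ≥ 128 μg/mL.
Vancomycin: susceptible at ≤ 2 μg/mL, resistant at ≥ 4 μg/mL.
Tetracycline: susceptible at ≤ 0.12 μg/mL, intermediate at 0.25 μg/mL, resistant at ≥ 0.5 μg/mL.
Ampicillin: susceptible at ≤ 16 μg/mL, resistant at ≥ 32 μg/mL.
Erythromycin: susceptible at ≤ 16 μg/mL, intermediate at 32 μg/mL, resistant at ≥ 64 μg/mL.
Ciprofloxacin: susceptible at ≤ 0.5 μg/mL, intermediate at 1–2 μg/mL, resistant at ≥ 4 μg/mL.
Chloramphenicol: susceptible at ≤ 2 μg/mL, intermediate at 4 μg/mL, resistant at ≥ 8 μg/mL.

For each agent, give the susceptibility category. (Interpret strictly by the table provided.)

Ciprofloxacin: 8 μg/mL is ≥ 4 μg/mL ⇒ R
Colistin (4 μg/mL) ≥ 0.5 μg/mL — Resistant
Tobramycin: 256 μg/mL is ≥ 128 μg/mL → resistant
Ampicillin: 32 μg/mL is ≥ 32 μg/mL — R
Rifampin (8 μg/mL) ≥ 4 μg/mL ⇒ R
Cefazolin: 256 μg/mL is ≥ 8 μg/mL — Resistant
Penicillin 0.5 μg/mL: in 0.5–1 μg/mL ⇒ I
Erythromycin: 64 μg/mL is ≥ 64 μg/mL — Resistant

R, R, R, R, R, R, I, R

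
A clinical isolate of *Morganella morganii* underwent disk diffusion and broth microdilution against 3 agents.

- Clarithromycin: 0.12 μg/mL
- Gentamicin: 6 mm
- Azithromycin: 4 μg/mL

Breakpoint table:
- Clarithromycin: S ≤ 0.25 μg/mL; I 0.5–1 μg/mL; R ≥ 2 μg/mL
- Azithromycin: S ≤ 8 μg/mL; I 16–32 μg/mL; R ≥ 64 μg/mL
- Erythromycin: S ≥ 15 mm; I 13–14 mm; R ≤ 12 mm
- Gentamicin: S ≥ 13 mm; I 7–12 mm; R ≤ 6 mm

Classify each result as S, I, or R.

S, R, S

Clarithromycin: 0.12 μg/mL is ≤ 0.25 μg/mL — S
Gentamicin (6 mm) ≤ 6 mm → Resistant
Azithromycin: 4 μg/mL is ≤ 8 μg/mL ⇒ Susceptible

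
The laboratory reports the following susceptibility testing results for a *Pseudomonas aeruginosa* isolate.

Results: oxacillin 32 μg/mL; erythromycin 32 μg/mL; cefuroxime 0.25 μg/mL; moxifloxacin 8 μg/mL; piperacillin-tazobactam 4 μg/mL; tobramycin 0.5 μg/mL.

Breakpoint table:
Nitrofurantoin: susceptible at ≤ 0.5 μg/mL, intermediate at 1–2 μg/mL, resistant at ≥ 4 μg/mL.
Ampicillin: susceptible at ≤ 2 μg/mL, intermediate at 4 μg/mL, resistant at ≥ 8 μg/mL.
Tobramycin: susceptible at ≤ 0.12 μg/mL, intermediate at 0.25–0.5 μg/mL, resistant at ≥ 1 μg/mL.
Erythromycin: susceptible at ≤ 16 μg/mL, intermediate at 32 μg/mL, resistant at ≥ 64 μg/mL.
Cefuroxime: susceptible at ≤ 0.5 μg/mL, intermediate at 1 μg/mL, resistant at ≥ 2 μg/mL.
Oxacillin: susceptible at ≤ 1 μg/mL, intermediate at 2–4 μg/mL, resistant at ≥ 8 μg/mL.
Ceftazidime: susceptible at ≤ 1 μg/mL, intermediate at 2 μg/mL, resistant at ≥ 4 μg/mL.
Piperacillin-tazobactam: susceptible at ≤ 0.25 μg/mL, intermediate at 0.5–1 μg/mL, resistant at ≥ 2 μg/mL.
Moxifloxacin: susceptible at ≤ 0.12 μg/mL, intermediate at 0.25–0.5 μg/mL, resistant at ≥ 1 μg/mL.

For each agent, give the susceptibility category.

Oxacillin (32 μg/mL) ≥ 8 μg/mL — resistant
Erythromycin 32 μg/mL: = 32 μg/mL → I
Cefuroxime 0.25 μg/mL: ≤ 0.5 μg/mL → susceptible
Moxifloxacin 8 μg/mL: ≥ 1 μg/mL → R
Piperacillin-tazobactam: 4 μg/mL is ≥ 2 μg/mL → Resistant
Tobramycin (0.5 μg/mL) in 0.25–0.5 μg/mL → I

R, I, S, R, R, I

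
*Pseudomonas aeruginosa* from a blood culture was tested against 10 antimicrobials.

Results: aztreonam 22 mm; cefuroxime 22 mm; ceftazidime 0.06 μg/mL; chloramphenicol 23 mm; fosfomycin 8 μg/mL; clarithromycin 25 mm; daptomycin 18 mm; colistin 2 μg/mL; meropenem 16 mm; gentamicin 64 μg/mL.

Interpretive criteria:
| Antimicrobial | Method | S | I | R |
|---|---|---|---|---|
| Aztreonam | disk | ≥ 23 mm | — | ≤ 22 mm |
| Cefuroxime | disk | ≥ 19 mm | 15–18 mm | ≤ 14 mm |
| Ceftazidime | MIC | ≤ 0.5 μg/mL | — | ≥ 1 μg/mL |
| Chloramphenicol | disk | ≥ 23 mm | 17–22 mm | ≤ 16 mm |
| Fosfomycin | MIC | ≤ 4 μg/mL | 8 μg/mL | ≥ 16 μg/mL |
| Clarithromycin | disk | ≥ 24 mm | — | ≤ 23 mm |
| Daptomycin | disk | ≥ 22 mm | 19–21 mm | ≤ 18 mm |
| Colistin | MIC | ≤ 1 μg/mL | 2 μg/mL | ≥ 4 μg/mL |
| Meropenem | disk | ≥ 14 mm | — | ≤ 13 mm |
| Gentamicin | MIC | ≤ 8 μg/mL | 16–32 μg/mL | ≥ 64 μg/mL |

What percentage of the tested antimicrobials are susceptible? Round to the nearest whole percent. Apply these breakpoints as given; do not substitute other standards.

50%

Aztreonam (22 mm) ≤ 22 mm — resistant
Cefuroxime: 22 mm is ≥ 19 mm — Susceptible
Ceftazidime: 0.06 μg/mL is ≤ 0.5 μg/mL → susceptible
Chloramphenicol: 23 mm is ≥ 23 mm → Susceptible
Fosfomycin (8 μg/mL) = 8 μg/mL ⇒ intermediate
Clarithromycin: 25 mm is ≥ 24 mm ⇒ S
Daptomycin (18 mm) ≤ 18 mm ⇒ Resistant
Colistin (2 μg/mL) = 2 μg/mL — I
Meropenem: 16 mm is ≥ 14 mm ⇒ susceptible
Gentamicin 64 μg/mL: ≥ 64 μg/mL — resistant
Susceptible: 5/10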